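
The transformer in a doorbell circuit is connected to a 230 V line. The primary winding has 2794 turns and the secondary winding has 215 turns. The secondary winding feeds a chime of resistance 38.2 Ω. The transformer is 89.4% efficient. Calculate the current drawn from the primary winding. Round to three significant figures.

V_s = 230 × 215/2794 = 17.699 V.
I_s = V_s/R = 17.699/38.2 = 0.46332 A.
P_out = V_s I_s = 17.699 × 0.46332 = 8.2000 W.
P_in = P_out/η = 8.2000/0.894 = 9.1723 W.
I_p = P_in/V_p = 9.1723/230 = 0.0399 A.

I_p ≈ 0.0399 A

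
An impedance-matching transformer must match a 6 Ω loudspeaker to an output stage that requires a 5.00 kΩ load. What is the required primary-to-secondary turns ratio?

Z_p/Z_s = (N_p/N_s)², so N_p/N_s = √(5000/6) = √833 = 28.9.

N_p/N_s ≈ 28.9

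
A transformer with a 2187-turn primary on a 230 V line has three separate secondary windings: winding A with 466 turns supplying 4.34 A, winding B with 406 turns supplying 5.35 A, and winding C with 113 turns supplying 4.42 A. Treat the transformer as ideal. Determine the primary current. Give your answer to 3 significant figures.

V_A = 230 × 466/2187 = 49.008 V; V_B = 230 × 406/2187 = 42.698 V; V_C = 230 × 113/2187 = 11.884 V.
P_out = V_A I_A + V_B I_B + V_C I_C = 49.008×4.34 + 42.698×5.35 + 11.884×4.42 = 212.69 + 228.43 + 52.527 = 493.65 W.
Ideal ⇒ P_in = P_out, so I_p = P_out/V_p = 493.65/230 = 2.15 A.

I_p ≈ 2.15 A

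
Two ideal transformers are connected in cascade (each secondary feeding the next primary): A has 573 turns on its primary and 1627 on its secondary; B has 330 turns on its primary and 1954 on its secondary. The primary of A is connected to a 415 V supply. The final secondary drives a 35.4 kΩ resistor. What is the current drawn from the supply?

I_supply ≈ 3.31 A

After A: V = 415.00 × 1627/573 = 1178.4 V.
After B: V = 1178.4 × 1954/330 = 6977.4 V.
I_load = 6977.4/35400 = 0.19710 A, so P_out = 6977.4 × 0.19710 = 1375.2 W.
All ideal ⇒ P_in = P_out, so I_supply = 1375.2/415 = 3.31 A.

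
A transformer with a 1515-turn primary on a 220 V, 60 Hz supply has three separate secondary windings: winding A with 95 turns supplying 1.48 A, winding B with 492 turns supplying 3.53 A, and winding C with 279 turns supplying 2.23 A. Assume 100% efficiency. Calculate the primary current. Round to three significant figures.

V_A = 220 × 95/1515 = 13.795 V; V_B = 220 × 492/1515 = 71.446 V; V_C = 220 × 279/1515 = 40.515 V.
P_out = V_A I_A + V_B I_B + V_C I_C = 13.795×1.48 + 71.446×3.53 + 40.515×2.23 = 20.417 + 252.20 + 90.348 = 362.97 W.
Ideal ⇒ P_in = P_out, so I_p = P_out/V_p = 362.97/220 = 1.65 A.

I_p ≈ 1.65 A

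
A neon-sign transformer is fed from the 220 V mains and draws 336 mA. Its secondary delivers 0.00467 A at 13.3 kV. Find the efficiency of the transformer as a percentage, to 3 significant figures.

η ≈ 84.0%

P_in = 220 × 0.336 = 73.9200 W.
P_out = 13300 × 0.00467 = 62.1110 W.
η = P_out/P_in = 62.1110/73.9200 = 0.840.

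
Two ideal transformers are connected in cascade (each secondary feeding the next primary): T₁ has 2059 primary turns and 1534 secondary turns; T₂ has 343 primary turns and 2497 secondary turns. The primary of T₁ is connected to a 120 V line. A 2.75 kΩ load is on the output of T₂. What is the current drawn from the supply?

I_supply ≈ 1.28 A

Secondary of T₁: V = 120.00 × 1534/2059 = 89.403 V.
Secondary of T₂: V = 89.403 × 2497/343 = 650.84 V.
I_load = 650.84/2750 = 0.23667 A, so P_out = 650.84 × 0.23667 = 154.03 W.
All ideal ⇒ P_in = P_out, so I_supply = 154.03/120 = 1.28 A.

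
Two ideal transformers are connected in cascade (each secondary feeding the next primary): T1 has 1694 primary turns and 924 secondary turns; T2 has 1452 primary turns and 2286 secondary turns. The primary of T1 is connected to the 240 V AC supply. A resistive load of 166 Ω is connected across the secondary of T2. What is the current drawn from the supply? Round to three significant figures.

I_supply ≈ 1.07 A

Secondary of T1: V = 240.00 × 924/1694 = 130.91 V.
Secondary of T2: V = 130.91 × 2286/1452 = 206.10 V.
I_load = 206.10/166 = 1.2416 A, so P_out = 206.10 × 1.2416 = 255.89 W.
All ideal ⇒ P_in = P_out, so I_supply = 255.89/240 = 1.07 A.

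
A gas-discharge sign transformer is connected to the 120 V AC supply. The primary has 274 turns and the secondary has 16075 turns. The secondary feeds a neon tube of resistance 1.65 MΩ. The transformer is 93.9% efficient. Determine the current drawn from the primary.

V_s = 120 × 16075/274 = 7040.1 V.
I_s = V_s/R = 7040.1/(1.65×10^6) = 0.0042668 A.
P_out = V_s I_s = 7040.1 × 0.0042668 = 30.039 W.
P_in = P_out/η = 30.039/0.939 = 31.990 W.
I_p = P_in/V_p = 31.990/120 = 0.267 A.

I_p ≈ 0.267 A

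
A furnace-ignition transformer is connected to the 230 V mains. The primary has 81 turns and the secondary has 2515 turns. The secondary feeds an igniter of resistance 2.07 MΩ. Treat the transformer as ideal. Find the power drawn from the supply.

V_s = V_p × N_s/N_p = 230 × 2515/81 = 7141.4 V.
I_s = V_s/R = 7141.4/(2.07×10^6) = 0.0034499 A.
I_p = I_s × N_s/N_p = 0.0034499 × 2515/81 = 0.10712 A.
P = V_p I_p = 230 × 0.10712 = 24.6 W.

P ≈ 24.6 W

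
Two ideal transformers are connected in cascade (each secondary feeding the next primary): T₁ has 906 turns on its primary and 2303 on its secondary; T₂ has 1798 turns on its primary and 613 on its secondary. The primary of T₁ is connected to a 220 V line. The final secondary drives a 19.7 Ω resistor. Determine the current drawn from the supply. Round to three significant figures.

I_supply ≈ 8.39 A

Secondary of T₁: V = 220.00 × 2303/906 = 559.23 V.
Secondary of T₂: V = 559.23 × 613/1798 = 190.66 V.
I_load = 190.66/19.7 = 9.6782 A, so P_out = 190.66 × 9.6782 = 1845.2 W.
All ideal ⇒ P_in = P_out, so I_supply = 1845.2/220 = 8.39 A.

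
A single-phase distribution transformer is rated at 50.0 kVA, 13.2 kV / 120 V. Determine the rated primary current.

I_p ≈ 3.79 A

I_p = S/V_p = 50000/13200 = 3.79 A.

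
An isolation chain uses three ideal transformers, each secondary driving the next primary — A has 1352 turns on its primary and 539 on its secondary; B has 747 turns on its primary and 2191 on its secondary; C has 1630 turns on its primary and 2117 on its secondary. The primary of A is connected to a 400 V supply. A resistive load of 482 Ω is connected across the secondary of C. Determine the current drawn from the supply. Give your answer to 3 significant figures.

After A: V = 400.00 × 539/1352 = 159.47 V.
After B: V = 159.47 × 2191/747 = 467.73 V.
After C: V = 467.73 × 2117/1630 = 607.47 V.
I_load = 607.47/482 = 1.2603 A, so P_out = 607.47 × 1.2603 = 765.61 W.
All ideal ⇒ P_in = P_out, so I_supply = 765.61/400 = 1.91 A.

I_supply ≈ 1.91 A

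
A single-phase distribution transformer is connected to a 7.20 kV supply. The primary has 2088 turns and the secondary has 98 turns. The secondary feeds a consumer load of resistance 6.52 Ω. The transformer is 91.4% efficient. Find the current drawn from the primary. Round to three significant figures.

V_s = 7200 × 98/2088 = 337.93 V.
I_s = V_s/R = 337.93/6.52 = 51.830 A.
P_out = V_s I_s = 337.93 × 51.830 = 17515 W.
P_in = P_out/η = 17515/0.914 = 19163 W.
I_p = P_in/V_p = 19163/7200 = 2.66 A.

I_p ≈ 2.66 A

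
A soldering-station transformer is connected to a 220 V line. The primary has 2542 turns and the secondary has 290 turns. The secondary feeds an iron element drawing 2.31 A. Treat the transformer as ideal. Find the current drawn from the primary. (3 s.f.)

I_p ≈ 0.264 A

For an ideal transformer I_p N_p = I_s N_s, so I_p = 2.31 × 290/2542 = 0.264 A.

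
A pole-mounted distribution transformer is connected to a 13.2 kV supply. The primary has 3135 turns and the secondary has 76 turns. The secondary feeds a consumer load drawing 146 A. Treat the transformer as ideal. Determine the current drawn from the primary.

I_p ≈ 3.54 A

For an ideal transformer I_p N_p = I_s N_s, so I_p = 146 × 76/3135 = 3.54 A.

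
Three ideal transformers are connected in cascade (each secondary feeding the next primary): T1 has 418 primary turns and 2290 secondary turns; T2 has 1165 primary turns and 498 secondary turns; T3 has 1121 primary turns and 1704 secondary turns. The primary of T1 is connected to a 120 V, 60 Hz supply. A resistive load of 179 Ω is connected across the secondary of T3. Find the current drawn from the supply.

After T1: V = 120.00 × 2290/418 = 657.42 V.
After T2: V = 657.42 × 498/1165 = 281.02 V.
After T3: V = 281.02 × 1704/1121 = 427.18 V.
I_load = 427.18/179 = 2.3865 A, so P_out = 427.18 × 2.3865 = 1019.4 W.
All ideal ⇒ P_in = P_out, so I_supply = 1019.4/120 = 8.50 A.

I_supply ≈ 8.50 A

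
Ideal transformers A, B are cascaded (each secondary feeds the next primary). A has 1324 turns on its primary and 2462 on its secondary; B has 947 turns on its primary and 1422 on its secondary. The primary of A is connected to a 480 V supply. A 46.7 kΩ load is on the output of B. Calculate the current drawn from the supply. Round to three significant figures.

Secondary of A: V = 480.00 × 2462/1324 = 892.57 V.
Secondary of B: V = 892.57 × 1422/947 = 1340.3 V.
I_load = 1340.3/46700 = 0.028699 A, so P_out = 1340.3 × 0.028699 = 38.465 W.
All ideal ⇒ P_in = P_out, so I_supply = 38.465/480 = 0.0801 A.

I_supply ≈ 0.0801 A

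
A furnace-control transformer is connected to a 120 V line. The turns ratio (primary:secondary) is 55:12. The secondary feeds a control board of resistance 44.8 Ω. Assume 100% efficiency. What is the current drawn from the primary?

I_p ≈ 0.128 A

V_s = V_p × N_s/N_p = 120 × 12/55 = 26.182 V.
I_s = V_s/R = 26.182/44.8 = 0.58442 A.
For an ideal transformer I_p N_p = I_s N_s, so I_p = 0.58442 × 12/55 = 0.128 A.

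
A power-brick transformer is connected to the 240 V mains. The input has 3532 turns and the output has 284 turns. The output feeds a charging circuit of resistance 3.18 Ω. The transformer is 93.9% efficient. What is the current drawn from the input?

I_in ≈ 0.520 A

V_out = 240 × 284/3532 = 19.298 V.
I_out = V_out/R = 19.298/3.18 = 6.0685 A.
P_out = V_out I_out = 19.298 × 6.0685 = 117.11 W.
P_in = P_out/η = 117.11/0.939 = 124.72 W.
I_in = P_in/V_in = 124.72/240 = 0.520 A.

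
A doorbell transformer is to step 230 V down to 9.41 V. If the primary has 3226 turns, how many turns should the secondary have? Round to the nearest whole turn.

N_s/N_p = V_s/V_p, so N_s = 3226 × 9.41/230 = 132.0 ≈ 132 turns.

N_s = 132 turns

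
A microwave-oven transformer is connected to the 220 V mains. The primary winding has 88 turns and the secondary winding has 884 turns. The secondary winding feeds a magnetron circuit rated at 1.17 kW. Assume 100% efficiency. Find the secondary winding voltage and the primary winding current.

V_s ≈ 2210 V, I_p ≈ 5.32 A

V_s = V_p × N_s/N_p = 220 × 884/88 = 2210.0 V.
I_s = P/V_s = 1170/2210.0 = 0.52941 A.
I_p = I_s × N_s/N_p = 0.52941 × 884/88 = 5.32 A.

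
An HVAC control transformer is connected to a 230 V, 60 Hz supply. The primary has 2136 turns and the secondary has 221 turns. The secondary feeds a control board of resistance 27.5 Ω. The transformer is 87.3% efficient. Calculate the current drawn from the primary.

I_p ≈ 0.103 A

V_s = 230 × 221/2136 = 23.797 V.
I_s = V_s/R = 23.797/27.5 = 0.86534 A.
P_out = V_s I_s = 23.797 × 0.86534 = 20.592 W.
P_in = P_out/η = 20.592/0.873 = 23.588 W.
I_p = P_in/V_p = 23.588/230 = 0.103 A.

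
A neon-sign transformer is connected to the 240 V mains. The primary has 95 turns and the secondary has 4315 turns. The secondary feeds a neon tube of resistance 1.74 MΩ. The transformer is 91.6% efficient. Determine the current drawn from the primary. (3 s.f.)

I_p ≈ 0.311 A

V_s = 240 × 4315/95 = 10901 V.
I_s = V_s/R = 10901/(1.74×10^6) = 0.0062650 A.
P_out = V_s I_s = 10901 × 0.0062650 = 68.295 W.
P_in = P_out/η = 68.295/0.916 = 74.558 W.
I_p = P_in/V_p = 74.558/240 = 0.311 A.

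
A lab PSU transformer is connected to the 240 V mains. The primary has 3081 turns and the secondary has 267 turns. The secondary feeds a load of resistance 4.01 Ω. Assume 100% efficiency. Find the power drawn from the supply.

P ≈ 108 W

V_s = V_p × N_s/N_p = 240 × 267/3081 = 20.798 V.
I_s = V_s/R = 20.798/4.01 = 5.1866 A.
I_p = I_s × N_s/N_p = 5.1866 × 267/3081 = 0.44948 A.
P = V_p I_p = 240 × 0.44948 = 108 W.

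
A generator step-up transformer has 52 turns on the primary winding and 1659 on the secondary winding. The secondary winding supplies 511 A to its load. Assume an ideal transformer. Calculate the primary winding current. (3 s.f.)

I_p ≈ 16300 A

For an ideal transformer I_p/I_s = N_s/N_p, so I_p = 511 × 1659/52 = 16300 A.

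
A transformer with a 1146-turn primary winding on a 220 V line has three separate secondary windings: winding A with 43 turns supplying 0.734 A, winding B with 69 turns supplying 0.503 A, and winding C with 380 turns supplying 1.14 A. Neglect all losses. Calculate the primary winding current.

I_p ≈ 0.436 A

V_A = 220 × 43/1146 = 8.2548 V; V_B = 220 × 69/1146 = 13.246 V; V_C = 220 × 380/1146 = 72.949 V.
P_out = V_A I_A + V_B I_B + V_C I_C = 8.2548×0.734 + 13.246×0.503 + 72.949×1.14 = 6.0590 + 6.6628 + 83.162 = 95.884 W.
Ideal ⇒ P_in = P_out, so I_p = P_out/V_p = 95.884/220 = 0.436 A.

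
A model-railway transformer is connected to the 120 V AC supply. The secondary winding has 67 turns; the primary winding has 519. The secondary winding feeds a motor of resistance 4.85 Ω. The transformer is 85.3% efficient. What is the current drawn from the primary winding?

I_p ≈ 0.483 A

V_s = 120 × 67/519 = 15.491 V.
I_s = V_s/R = 15.491/4.85 = 3.1941 A.
P_out = V_s I_s = 15.491 × 3.1941 = 49.481 W.
P_in = P_out/η = 49.481/0.853 = 58.008 W.
I_p = P_in/V_p = 58.008/120 = 0.483 A.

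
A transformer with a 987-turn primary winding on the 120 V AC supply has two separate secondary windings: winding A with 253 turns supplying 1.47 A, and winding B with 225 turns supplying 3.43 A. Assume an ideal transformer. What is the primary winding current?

V_A = 120 × 253/987 = 30.760 V; V_B = 120 × 225/987 = 27.356 V.
P_out = V_A I_A + V_B I_B = 30.760×1.47 + 27.356×3.43 = 45.217 + 93.830 = 139.05 W.
Ideal ⇒ P_in = P_out, so I_p = P_out/V_p = 139.05/120 = 1.16 A.

I_p ≈ 1.16 A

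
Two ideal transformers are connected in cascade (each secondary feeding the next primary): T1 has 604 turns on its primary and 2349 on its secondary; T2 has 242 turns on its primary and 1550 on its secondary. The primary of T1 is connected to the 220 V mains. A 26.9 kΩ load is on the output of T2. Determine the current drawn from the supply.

Secondary of T1: V = 220.00 × 2349/604 = 855.60 V.
Secondary of T2: V = 855.60 × 1550/242 = 5480.1 V.
I_load = 5480.1/26900 = 0.20372 A, so P_out = 5480.1 × 0.20372 = 1116.4 W.
All ideal ⇒ P_in = P_out, so I_supply = 1116.4/220 = 5.07 A.

I_supply ≈ 5.07 A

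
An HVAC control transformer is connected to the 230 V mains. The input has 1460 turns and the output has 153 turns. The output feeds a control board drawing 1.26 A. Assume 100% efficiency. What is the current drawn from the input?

For an ideal transformer I_in N_in = I_out N_out, so I_in = 1.26 × 153/1460 = 0.132 A.

I_in ≈ 0.132 A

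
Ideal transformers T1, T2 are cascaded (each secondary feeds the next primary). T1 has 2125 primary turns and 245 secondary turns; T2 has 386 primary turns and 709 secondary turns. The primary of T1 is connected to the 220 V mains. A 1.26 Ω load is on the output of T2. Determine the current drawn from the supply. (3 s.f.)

I_supply ≈ 7.83 A

Secondary of T1: V = 220.00 × 245/2125 = 25.365 V.
Secondary of T2: V = 25.365 × 709/386 = 46.590 V.
I_load = 46.590/1.26 = 36.976 A, so P_out = 46.590 × 36.976 = 1722.7 W.
All ideal ⇒ P_in = P_out, so I_supply = 1722.7/220 = 7.83 A.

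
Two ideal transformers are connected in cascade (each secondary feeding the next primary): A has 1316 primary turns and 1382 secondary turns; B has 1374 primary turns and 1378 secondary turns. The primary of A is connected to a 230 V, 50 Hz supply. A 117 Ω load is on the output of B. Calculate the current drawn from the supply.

I_supply ≈ 2.18 A

Secondary of A: V = 230.00 × 1382/1316 = 241.53 V.
Secondary of B: V = 241.53 × 1378/1374 = 242.24 V.
I_load = 242.24/117 = 2.0704 A, so P_out = 242.24 × 2.0704 = 501.53 W.
All ideal ⇒ P_in = P_out, so I_supply = 501.53/230 = 2.18 A.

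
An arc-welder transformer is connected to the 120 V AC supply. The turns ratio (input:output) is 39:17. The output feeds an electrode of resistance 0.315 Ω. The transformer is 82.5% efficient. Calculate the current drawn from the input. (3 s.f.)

I_in ≈ 87.7 A

V_out = 120 × 17/39 = 52.308 V.
I_out = V_out/R = 52.308/0.315 = 166.06 A.
P_out = V_out I_out = 52.308 × 166.06 = 8686.0 W.
P_in = P_out/η = 8686.0/0.825 = 10529 W.
I_in = P_in/V_in = 10529/120 = 87.7 A.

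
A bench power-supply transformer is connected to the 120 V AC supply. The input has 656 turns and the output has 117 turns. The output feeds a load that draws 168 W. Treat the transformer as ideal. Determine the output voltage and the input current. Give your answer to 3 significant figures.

V_out = V_in × N_out/N_in = 120 × 117/656 = 21.402 V.
I_out = P/V_out = 168/21.402 = 7.8496 A.
I_in = I_out × N_out/N_in = 7.8496 × 117/656 = 1.40 A.

V_out ≈ 21.4 V, I_in ≈ 1.40 A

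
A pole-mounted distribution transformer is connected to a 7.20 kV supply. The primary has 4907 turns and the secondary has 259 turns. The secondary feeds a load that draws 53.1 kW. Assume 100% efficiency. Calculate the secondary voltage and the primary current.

V_s ≈ 380 V, I_p ≈ 7.38 A

V_s = V_p × N_s/N_p = 7200 × 259/4907 = 380.03 V.
I_s = P/V_s = 53100/380.03 = 139.73 A.
I_p = I_s × N_s/N_p = 139.73 × 259/4907 = 7.38 A.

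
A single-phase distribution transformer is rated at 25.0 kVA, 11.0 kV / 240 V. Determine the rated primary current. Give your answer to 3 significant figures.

I_p = S/V_p = 25000/11000 = 2.27 A.

I_p ≈ 2.27 A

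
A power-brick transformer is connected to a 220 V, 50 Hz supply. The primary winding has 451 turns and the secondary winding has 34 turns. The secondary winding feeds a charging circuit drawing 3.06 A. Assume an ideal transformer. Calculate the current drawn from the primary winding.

For an ideal transformer I_p N_p = I_s N_s, so I_p = 3.06 × 34/451 = 0.231 A.

I_p ≈ 0.231 A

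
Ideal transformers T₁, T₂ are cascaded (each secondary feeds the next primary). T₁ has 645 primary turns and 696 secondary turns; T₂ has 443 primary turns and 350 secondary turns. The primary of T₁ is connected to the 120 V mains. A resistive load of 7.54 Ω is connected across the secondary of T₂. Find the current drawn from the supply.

I_supply ≈ 11.6 A

Secondary of T₁: V = 120.00 × 696/645 = 129.49 V.
Secondary of T₂: V = 129.49 × 350/443 = 102.30 V.
I_load = 102.30/7.54 = 13.568 A, so P_out = 102.30 × 13.568 = 1388.1 W.
All ideal ⇒ P_in = P_out, so I_supply = 1388.1/120 = 11.6 A.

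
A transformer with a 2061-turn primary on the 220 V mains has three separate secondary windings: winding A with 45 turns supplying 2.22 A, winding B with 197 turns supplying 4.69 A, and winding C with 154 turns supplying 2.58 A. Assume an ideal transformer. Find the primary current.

I_p ≈ 0.690 A

V_A = 220 × 45/2061 = 4.8035 V; V_B = 220 × 197/2061 = 21.029 V; V_C = 220 × 154/2061 = 16.439 V.
P_out = V_A I_A + V_B I_B + V_C I_C = 4.8035×2.22 + 21.029×4.69 + 16.439×2.58 = 10.664 + 98.624 + 42.412 = 151.70 W.
Ideal ⇒ P_in = P_out, so I_p = P_out/V_p = 151.70/220 = 0.690 A.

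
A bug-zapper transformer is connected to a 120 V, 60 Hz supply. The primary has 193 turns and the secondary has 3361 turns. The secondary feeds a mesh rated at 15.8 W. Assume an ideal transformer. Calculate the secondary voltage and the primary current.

V_s ≈ 2090 V, I_p ≈ 0.132 A

V_s = V_p × N_s/N_p = 120 × 3361/193 = 2089.7 V.
I_s = P/V_s = 15.8/2089.7 = 0.0075607 A.
I_p = I_s × N_s/N_p = 0.0075607 × 3361/193 = 0.132 A.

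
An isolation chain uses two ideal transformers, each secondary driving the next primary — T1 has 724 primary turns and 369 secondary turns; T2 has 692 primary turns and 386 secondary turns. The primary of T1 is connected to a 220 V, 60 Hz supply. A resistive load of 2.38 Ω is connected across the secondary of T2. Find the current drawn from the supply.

After T1: V = 220.00 × 369/724 = 112.13 V.
After T2: V = 112.13 × 386/692 = 62.545 V.
I_load = 62.545/2.38 = 26.279 A, so P_out = 62.545 × 26.279 = 1643.6 W.
All ideal ⇒ P_in = P_out, so I_supply = 1643.6/220 = 7.47 A.

I_supply ≈ 7.47 A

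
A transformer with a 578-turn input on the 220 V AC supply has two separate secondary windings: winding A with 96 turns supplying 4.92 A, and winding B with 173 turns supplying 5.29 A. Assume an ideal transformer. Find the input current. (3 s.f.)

I_in ≈ 2.40 A

V_A = 220 × 96/578 = 36.540 V; V_B = 220 × 173/578 = 65.848 V.
P_out = V_A I_A + V_B I_B = 36.540×4.92 + 65.848×5.29 = 179.78 + 348.33 = 528.11 W.
Ideal ⇒ P_in = P_out, so I_in = P_out/V_in = 528.11/220 = 2.40 A.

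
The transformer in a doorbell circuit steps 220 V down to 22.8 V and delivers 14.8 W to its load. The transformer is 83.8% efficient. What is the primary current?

I_p ≈ 0.0803 A

P_in = P_out/η = 14.8/0.838 = 17.661 W.
I_p = P_in/V_p = 17.661/220 = 0.0803 A.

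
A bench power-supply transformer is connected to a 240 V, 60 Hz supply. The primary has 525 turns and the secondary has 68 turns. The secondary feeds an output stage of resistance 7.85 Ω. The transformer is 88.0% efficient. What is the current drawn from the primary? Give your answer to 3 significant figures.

V_s = 240 × 68/525 = 31.086 V.
I_s = V_s/R = 31.086/7.85 = 3.9600 A.
P_out = V_s I_s = 31.086 × 3.9600 = 123.10 W.
P_in = P_out/η = 123.10/0.880 = 139.88 W.
I_p = P_in/V_p = 139.88/240 = 0.583 A.

I_p ≈ 0.583 A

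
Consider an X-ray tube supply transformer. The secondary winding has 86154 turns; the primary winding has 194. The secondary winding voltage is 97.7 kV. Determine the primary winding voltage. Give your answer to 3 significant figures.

V_p ≈ 220 V

V_p/V_s = N_p/N_s, so V_p = 97700 × 194/86154 = 220 V.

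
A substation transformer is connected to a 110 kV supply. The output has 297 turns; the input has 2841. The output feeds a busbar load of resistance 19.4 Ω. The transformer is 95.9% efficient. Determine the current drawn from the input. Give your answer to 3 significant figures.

V_out = 110000 × 297/2841 = 11499 V.
I_out = V_out/R = 11499/19.4 = 592.76 A.
P_out = V_out I_out = 11499 × 592.76 = 6.8164×10^6 W.
P_in = P_out/η = 6.8164×10^6/0.959 = 7.1078×10^6 W.
I_in = P_in/V_in = 7.1078×10^6/110000 = 64.6 A.

I_in ≈ 64.6 A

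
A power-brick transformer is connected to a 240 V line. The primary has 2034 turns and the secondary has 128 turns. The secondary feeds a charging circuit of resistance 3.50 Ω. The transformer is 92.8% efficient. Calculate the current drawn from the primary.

I_p ≈ 0.293 A

V_s = 240 × 128/2034 = 15.103 V.
I_s = V_s/R = 15.103/3.50 = 4.3152 A.
P_out = V_s I_s = 15.103 × 4.3152 = 65.174 W.
P_in = P_out/η = 65.174/0.928 = 70.230 W.
I_p = P_in/V_p = 70.230/240 = 0.293 A.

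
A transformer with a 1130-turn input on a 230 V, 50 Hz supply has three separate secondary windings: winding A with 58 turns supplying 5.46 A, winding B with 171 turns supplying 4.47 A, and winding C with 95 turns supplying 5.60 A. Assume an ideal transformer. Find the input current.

I_in ≈ 1.43 A

V_A = 230 × 58/1130 = 11.805 V; V_B = 230 × 171/1130 = 34.805 V; V_C = 230 × 95/1130 = 19.336 V.
P_out = V_A I_A + V_B I_B + V_C I_C = 11.805×5.46 + 34.805×4.47 + 19.336×5.60 = 64.457 + 155.58 + 108.28 = 328.32 W.
Ideal ⇒ P_in = P_out, so I_in = P_out/V_in = 328.32/230 = 1.43 A.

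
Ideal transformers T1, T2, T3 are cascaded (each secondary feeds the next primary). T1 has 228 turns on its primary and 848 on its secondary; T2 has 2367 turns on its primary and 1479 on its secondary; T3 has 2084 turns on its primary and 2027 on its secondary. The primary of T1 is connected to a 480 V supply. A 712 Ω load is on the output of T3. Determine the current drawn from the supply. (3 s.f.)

I_supply ≈ 3.44 A

Secondary of T1: V = 480.00 × 848/228 = 1785.3 V.
Secondary of T2: V = 1785.3 × 1479/2367 = 1115.5 V.
Secondary of T3: V = 1115.5 × 2027/2084 = 1085.0 V.
I_load = 1085.0/712 = 1.5239 A, so P_out = 1085.0 × 1.5239 = 1653.4 W.
All ideal ⇒ P_in = P_out, so I_supply = 1653.4/480 = 3.44 A.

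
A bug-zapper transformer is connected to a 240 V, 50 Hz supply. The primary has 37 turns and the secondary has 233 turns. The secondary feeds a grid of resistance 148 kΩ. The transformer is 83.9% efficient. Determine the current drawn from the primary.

V_s = 240 × 233/37 = 1511.4 V.
I_s = V_s/R = 1511.4/148000 = 0.010212 A.
P_out = V_s I_s = 1511.4 × 0.010212 = 15.434 W.
P_in = P_out/η = 15.434/0.839 = 18.395 W.
I_p = P_in/V_p = 18.395/240 = 0.0766 A.

I_p ≈ 0.0766 A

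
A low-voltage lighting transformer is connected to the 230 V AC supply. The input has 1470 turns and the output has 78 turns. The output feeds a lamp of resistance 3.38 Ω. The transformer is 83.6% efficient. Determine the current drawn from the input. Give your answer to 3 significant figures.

I_in ≈ 0.229 A

V_out = 230 × 78/1470 = 12.204 V.
I_out = V_out/R = 12.204/3.38 = 3.6107 A.
P_out = V_out I_out = 12.204 × 3.6107 = 44.065 W.
P_in = P_out/η = 44.065/0.836 = 52.709 W.
I_in = P_in/V_in = 52.709/230 = 0.229 A.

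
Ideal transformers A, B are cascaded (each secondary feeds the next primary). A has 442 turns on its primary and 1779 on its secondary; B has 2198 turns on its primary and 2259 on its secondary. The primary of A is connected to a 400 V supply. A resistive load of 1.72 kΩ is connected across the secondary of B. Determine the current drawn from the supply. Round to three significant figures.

I_supply ≈ 3.98 A

After A: V = 400.00 × 1779/442 = 1610.0 V.
After B: V = 1610.0 × 2259/2198 = 1654.6 V.
I_load = 1654.6/1720 = 0.96200 A, so P_out = 1654.6 × 0.96200 = 1591.8 W.
All ideal ⇒ P_in = P_out, so I_supply = 1591.8/400 = 3.98 A.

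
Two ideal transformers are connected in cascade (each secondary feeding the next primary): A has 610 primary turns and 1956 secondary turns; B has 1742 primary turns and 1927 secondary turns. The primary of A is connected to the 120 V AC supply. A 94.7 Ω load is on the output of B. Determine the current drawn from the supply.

I_supply ≈ 15.9 A

After A: V = 120.00 × 1956/610 = 384.79 V.
After B: V = 384.79 × 1927/1742 = 425.65 V.
I_load = 425.65/94.7 = 4.4947 A, so P_out = 425.65 × 4.4947 = 1913.2 W.
All ideal ⇒ P_in = P_out, so I_supply = 1913.2/120 = 15.9 A.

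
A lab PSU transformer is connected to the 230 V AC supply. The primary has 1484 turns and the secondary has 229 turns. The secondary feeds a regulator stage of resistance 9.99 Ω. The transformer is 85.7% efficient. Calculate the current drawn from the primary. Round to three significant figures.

V_s = 230 × 229/1484 = 35.492 V.
I_s = V_s/R = 35.492/9.99 = 3.5527 A.
P_out = V_s I_s = 35.492 × 3.5527 = 126.09 W.
P_in = P_out/η = 126.09/0.857 = 147.13 W.
I_p = P_in/V_p = 147.13/230 = 0.640 A.

I_p ≈ 0.640 A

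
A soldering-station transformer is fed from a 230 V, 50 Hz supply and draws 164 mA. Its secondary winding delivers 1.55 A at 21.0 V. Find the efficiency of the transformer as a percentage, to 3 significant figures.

η ≈ 86.3%

P_in = 230 × 0.164 = 37.7200 W.
P_out = 21.0 × 1.55 = 32.5500 W.
η = P_out/P_in = 32.5500/37.7200 = 0.863.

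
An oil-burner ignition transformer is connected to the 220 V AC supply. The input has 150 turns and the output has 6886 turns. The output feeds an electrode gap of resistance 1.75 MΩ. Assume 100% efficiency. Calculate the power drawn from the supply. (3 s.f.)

V_out = V_in × N_out/N_in = 220 × 6886/150 = 10099 V.
I_out = V_out/R = 10099/(1.75×10^6) = 0.0057711 A.
I_in = I_out × N_out/N_in = 0.0057711 × 6886/150 = 0.26493 A.
P = V_in I_in = 220 × 0.26493 = 58.3 W.

P ≈ 58.3 W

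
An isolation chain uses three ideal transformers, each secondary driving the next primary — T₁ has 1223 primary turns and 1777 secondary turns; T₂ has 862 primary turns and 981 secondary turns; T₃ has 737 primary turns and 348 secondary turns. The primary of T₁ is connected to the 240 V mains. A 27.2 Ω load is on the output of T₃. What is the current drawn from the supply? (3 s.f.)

Secondary of T₁: V = 240.00 × 1777/1223 = 348.72 V.
Secondary of T₂: V = 348.72 × 981/862 = 396.86 V.
Secondary of T₃: V = 396.86 × 348/737 = 187.39 V.
I_load = 187.39/27.2 = 6.8893 A, so P_out = 187.39 × 6.8893 = 1291.0 W.
All ideal ⇒ P_in = P_out, so I_supply = 1291.0/240 = 5.38 A.

I_supply ≈ 5.38 A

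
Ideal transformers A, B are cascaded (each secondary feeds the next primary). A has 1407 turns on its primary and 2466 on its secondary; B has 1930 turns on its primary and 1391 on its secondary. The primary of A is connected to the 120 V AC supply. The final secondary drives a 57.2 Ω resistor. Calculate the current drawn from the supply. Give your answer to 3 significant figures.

Secondary of A: V = 120.00 × 2466/1407 = 210.32 V.
Secondary of B: V = 210.32 × 1391/1930 = 151.58 V.
I_load = 151.58/57.2 = 2.6500 A, so P_out = 151.58 × 2.6500 = 401.70 W.
All ideal ⇒ P_in = P_out, so I_supply = 401.70/120 = 3.35 A.

I_supply ≈ 3.35 A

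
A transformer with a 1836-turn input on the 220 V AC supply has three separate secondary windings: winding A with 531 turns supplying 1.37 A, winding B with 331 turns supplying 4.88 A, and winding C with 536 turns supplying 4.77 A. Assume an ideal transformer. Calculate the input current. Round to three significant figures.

V_A = 220 × 531/1836 = 63.627 V; V_B = 220 × 331/1836 = 39.662 V; V_C = 220 × 536/1836 = 64.227 V.
P_out = V_A I_A + V_B I_B + V_C I_C = 63.627×1.37 + 39.662×4.88 + 64.227×4.77 = 87.170 + 193.55 + 306.36 = 587.08 W.
Ideal ⇒ P_in = P_out, so I_in = P_out/V_in = 587.08/220 = 2.67 A.

I_in ≈ 2.67 A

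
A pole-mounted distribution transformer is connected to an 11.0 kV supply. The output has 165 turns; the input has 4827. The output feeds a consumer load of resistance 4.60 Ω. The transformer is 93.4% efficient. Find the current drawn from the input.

I_in ≈ 2.99 A

V_out = 11000 × 165/4827 = 376.01 V.
I_out = V_out/R = 376.01/4.60 = 81.741 A.
P_out = V_out I_out = 376.01 × 81.741 = 30736 W.
P_in = P_out/η = 30736/0.934 = 32907 W.
I_in = P_in/V_in = 32907/11000 = 2.99 A.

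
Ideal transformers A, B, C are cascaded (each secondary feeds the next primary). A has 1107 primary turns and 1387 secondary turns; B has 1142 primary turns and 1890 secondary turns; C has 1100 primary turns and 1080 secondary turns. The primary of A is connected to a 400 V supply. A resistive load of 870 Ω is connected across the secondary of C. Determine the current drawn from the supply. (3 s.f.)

Secondary of A: V = 400.00 × 1387/1107 = 501.17 V.
Secondary of B: V = 501.17 × 1890/1142 = 829.44 V.
Secondary of C: V = 829.44 × 1080/1100 = 814.36 V.
I_load = 814.36/870 = 0.93604 A, so P_out = 814.36 × 0.93604 = 762.28 W.
All ideal ⇒ P_in = P_out, so I_supply = 762.28/400 = 1.91 A.

I_supply ≈ 1.91 A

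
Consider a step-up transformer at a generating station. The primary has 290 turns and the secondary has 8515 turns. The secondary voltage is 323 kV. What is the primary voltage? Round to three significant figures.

V_p/V_s = N_p/N_s, so V_p = 323000 × 290/8515 = 11000 V.

V_p ≈ 11000 V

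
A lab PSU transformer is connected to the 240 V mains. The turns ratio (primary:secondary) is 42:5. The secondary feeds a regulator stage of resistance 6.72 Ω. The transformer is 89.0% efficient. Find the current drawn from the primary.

I_p ≈ 0.569 A

V_s = 240 × 5/42 = 28.571 V.
I_s = V_s/R = 28.571/6.72 = 4.2517 A.
P_out = V_s I_s = 28.571 × 4.2517 = 121.48 W.
P_in = P_out/η = 121.48/0.890 = 136.49 W.
I_p = P_in/V_p = 136.49/240 = 0.569 A.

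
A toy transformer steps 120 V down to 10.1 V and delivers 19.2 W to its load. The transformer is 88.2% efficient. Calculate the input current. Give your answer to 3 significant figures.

I_in ≈ 0.181 A

P_in = P_out/η = 19.2/0.882 = 21.769 W.
I_in = P_in/V_in = 21.769/120 = 0.181 A.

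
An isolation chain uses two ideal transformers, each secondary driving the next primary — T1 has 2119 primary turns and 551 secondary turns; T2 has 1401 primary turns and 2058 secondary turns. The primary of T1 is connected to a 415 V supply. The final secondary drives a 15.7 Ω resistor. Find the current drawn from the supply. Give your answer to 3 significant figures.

I_supply ≈ 3.86 A

Secondary of T1: V = 415.00 × 551/2119 = 107.91 V.
Secondary of T2: V = 107.91 × 2058/1401 = 158.52 V.
I_load = 158.52/15.7 = 10.097 A, so P_out = 158.52 × 10.097 = 1600.5 W.
All ideal ⇒ P_in = P_out, so I_supply = 1600.5/415 = 3.86 A.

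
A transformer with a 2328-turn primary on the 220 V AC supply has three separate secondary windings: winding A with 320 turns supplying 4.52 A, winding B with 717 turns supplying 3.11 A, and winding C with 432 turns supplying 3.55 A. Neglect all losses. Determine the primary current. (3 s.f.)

I_p ≈ 2.24 A

V_A = 220 × 320/2328 = 30.241 V; V_B = 220 × 717/2328 = 67.758 V; V_C = 220 × 432/2328 = 40.825 V.
P_out = V_A I_A + V_B I_B + V_C I_C = 30.241×4.52 + 67.758×3.11 + 40.825×3.55 = 136.69 + 210.73 + 144.93 = 492.34 W.
Ideal ⇒ P_in = P_out, so I_p = P_out/V_p = 492.34/220 = 2.24 A.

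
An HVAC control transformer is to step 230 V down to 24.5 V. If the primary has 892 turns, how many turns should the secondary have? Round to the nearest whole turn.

N_s = 95 turns

N_s/N_p = V_s/V_p, so N_s = 892 × 24.5/230 = 95.0 ≈ 95 turns.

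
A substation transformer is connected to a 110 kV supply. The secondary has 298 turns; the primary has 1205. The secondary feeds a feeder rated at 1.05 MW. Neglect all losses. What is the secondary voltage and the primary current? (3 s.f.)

V_s = V_p × N_s/N_p = 110000 × 298/1205 = 27203 V.
I_s = P/V_s = 1.05×10^6/27203 = 38.598 A.
I_p = I_s × N_s/N_p = 38.598 × 298/1205 = 9.55 A.

V_s ≈ 27200 V, I_p ≈ 9.55 A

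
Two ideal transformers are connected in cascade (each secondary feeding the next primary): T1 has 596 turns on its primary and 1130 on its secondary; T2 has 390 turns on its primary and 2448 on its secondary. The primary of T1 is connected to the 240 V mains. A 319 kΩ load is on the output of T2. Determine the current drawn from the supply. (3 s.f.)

Secondary of T1: V = 240.00 × 1130/596 = 455.03 V.
Secondary of T2: V = 455.03 × 2448/390 = 2856.2 V.
I_load = 2856.2/319000 = 0.0089536 A, so P_out = 2856.2 × 0.0089536 = 25.573 W.
All ideal ⇒ P_in = P_out, so I_supply = 25.573/240 = 0.107 A.

I_supply ≈ 0.107 A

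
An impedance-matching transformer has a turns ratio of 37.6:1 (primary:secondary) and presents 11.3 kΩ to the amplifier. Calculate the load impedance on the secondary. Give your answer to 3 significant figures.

Z_s = Z_p/(N_p/N_s)² = 11300/37.6² = 7.99 Ω.

Z_s ≈ 7.99 Ω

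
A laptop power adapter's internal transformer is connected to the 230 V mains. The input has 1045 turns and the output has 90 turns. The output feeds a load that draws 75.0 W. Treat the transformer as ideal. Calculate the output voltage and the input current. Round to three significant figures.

V_out = V_in × N_out/N_in = 230 × 90/1045 = 19.809 V.
I_out = P/V_out = 75.0/19.809 = 3.7862 A.
I_in = I_out × N_out/N_in = 3.7862 × 90/1045 = 0.326 A.

V_out ≈ 19.8 V, I_in ≈ 0.326 A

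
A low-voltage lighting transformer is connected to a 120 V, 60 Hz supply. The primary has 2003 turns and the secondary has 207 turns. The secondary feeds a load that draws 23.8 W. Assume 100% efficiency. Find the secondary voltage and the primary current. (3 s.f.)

V_s = V_p × N_s/N_p = 120 × 207/2003 = 12.401 V.
I_s = P/V_s = 23.8/12.401 = 1.9191 A.
I_p = I_s × N_s/N_p = 1.9191 × 207/2003 = 0.198 A.

V_s ≈ 12.4 V, I_p ≈ 0.198 A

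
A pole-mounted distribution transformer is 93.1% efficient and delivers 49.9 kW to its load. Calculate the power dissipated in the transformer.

P_loss ≈ 3700 W

P_in = P_out/η = 49900/0.931 = 53598.3 W.
P_loss = P_in − P_out = 53598.3 − 49900 = 3700 W.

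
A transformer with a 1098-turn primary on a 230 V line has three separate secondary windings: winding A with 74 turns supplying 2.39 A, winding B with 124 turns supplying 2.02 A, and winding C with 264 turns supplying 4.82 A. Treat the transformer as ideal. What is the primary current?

V_A = 230 × 74/1098 = 15.501 V; V_B = 230 × 124/1098 = 25.974 V; V_C = 230 × 264/1098 = 55.301 V.
P_out = V_A I_A + V_B I_B + V_C I_C = 15.501×2.39 + 25.974×2.02 + 55.301×4.82 = 37.047 + 52.468 + 266.55 = 356.06 W.
Ideal ⇒ P_in = P_out, so I_p = P_out/V_p = 356.06/230 = 1.55 A.

I_p ≈ 1.55 A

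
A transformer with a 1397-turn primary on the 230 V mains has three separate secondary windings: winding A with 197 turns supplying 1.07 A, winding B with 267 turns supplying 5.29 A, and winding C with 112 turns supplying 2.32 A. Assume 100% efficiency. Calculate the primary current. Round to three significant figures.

V_A = 230 × 197/1397 = 32.434 V; V_B = 230 × 267/1397 = 43.958 V; V_C = 230 × 112/1397 = 18.440 V.
P_out = V_A I_A + V_B I_B + V_C I_C = 32.434×1.07 + 43.958×5.29 + 18.440×2.32 = 34.704 + 232.54 + 42.780 = 310.02 W.
Ideal ⇒ P_in = P_out, so I_p = P_out/V_p = 310.02/230 = 1.35 A.

I_p ≈ 1.35 A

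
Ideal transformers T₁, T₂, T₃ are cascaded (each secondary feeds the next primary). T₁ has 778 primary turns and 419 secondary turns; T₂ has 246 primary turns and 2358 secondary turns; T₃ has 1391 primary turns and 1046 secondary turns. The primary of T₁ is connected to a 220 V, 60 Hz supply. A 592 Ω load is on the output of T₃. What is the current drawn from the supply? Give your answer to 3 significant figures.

After T₁: V = 220.00 × 419/778 = 118.48 V.
After T₂: V = 118.48 × 2358/246 = 1135.7 V.
After T₃: V = 1135.7 × 1046/1391 = 854.02 V.
I_load = 854.02/592 = 1.4426 A, so P_out = 854.02 × 1.4426 = 1232.0 W.
All ideal ⇒ P_in = P_out, so I_supply = 1232.0/220 = 5.60 A.

I_supply ≈ 5.60 A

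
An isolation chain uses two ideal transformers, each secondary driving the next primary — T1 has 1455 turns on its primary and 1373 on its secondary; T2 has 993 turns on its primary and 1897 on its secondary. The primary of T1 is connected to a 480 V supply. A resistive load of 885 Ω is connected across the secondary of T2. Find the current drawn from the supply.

After T1: V = 480.00 × 1373/1455 = 452.95 V.
After T2: V = 452.95 × 1897/993 = 865.30 V.
I_load = 865.30/885 = 0.97774 A, so P_out = 865.30 × 0.97774 = 846.04 W.
All ideal ⇒ P_in = P_out, so I_supply = 846.04/480 = 1.76 A.

I_supply ≈ 1.76 A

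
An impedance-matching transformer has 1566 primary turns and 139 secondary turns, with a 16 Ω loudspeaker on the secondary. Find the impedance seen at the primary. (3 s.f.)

Z_p = (N_p/N_s)² × Z_s = (1566/139)² × 16 = 2030 Ω.

Z_p ≈ 2030 Ω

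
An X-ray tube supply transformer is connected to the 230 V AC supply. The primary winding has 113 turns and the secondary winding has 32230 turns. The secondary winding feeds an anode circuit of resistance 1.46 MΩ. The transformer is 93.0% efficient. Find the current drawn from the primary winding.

I_p ≈ 13.8 A

V_s = 230 × 32230/113 = 65601 V.
I_s = V_s/R = 65601/(1.46×10^6) = 0.044932 A.
P_out = V_s I_s = 65601 × 0.044932 = 2947.6 W.
P_in = P_out/η = 2947.6/0.930 = 3169.4 W.
I_p = P_in/V_p = 3169.4/230 = 13.8 A.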